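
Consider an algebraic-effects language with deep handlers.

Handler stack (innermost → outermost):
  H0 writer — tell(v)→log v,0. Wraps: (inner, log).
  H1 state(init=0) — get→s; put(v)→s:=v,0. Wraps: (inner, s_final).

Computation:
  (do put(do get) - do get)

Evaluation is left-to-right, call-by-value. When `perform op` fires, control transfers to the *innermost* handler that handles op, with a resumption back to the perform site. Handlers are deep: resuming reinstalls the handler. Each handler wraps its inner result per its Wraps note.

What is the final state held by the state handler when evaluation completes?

Evaluation trace:
get @ H1 ⇒ 0
put(0) @ H1 ⇒ s:=0
get @ H1 ⇒ 0
H0 returns (0, ())
H1 returns ((0, ()), 0)
= ((0, ()), 0)

Answer: 0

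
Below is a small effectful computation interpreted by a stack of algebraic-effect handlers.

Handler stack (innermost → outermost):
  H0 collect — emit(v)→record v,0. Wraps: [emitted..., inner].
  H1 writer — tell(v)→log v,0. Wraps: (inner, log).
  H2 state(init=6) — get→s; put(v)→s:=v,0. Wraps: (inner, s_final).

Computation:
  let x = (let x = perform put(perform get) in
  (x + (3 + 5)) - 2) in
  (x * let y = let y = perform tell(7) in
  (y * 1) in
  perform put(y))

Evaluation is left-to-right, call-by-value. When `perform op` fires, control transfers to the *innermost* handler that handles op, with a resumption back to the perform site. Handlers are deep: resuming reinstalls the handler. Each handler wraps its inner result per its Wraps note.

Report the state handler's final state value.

Answer: 0

Evaluation trace:
get @ H2 ⇒ 6
put(6) @ H2 ⇒ s:=6
tell(7) @ H1 ⇒ log+=7
put(0) @ H2 ⇒ s:=0
H0 returns [0]
H1 returns ([0], (7))
H2 returns (([0], (7)), 0)
= (([0], (7)), 0)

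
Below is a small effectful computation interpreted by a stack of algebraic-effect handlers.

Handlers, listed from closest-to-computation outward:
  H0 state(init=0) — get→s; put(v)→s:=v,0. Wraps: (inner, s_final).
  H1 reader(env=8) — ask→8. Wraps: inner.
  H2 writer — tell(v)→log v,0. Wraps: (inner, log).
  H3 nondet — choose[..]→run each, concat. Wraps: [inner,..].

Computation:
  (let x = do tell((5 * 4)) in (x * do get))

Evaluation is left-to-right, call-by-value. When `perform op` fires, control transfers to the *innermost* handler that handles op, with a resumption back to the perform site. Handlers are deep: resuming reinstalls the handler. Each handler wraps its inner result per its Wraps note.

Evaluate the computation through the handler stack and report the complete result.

Step-by-step:
tell(20) @ H2 ⇒ log+=20
get @ H0 ⇒ 0
H0 returns (0, 0)
H1 returns (0, 0)
H2 returns ((0, 0), (20))
H3 returns [((0, 0), (20))]
= [((0, 0), (20))]

Answer: [((0, 0), (20))]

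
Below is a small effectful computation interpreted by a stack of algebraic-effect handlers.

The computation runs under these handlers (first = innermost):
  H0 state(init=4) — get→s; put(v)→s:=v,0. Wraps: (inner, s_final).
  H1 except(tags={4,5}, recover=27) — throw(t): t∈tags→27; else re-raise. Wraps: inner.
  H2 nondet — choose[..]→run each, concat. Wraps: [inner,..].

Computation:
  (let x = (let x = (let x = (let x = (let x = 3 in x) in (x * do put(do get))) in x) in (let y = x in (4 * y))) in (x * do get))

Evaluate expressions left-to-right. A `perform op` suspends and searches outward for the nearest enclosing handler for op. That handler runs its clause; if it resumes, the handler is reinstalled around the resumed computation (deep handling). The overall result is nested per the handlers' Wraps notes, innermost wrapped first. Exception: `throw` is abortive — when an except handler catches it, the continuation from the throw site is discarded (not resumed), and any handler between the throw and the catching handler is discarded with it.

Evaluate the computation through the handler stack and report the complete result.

Evaluation trace:
get @ H0 ⇒ 4
put(4) @ H0 ⇒ s:=4
get @ H0 ⇒ 4
H0 returns (0, 4)
H1 returns (0, 4)
H2 returns [(0, 4)]
= [(0, 4)]

Answer: [(0, 4)]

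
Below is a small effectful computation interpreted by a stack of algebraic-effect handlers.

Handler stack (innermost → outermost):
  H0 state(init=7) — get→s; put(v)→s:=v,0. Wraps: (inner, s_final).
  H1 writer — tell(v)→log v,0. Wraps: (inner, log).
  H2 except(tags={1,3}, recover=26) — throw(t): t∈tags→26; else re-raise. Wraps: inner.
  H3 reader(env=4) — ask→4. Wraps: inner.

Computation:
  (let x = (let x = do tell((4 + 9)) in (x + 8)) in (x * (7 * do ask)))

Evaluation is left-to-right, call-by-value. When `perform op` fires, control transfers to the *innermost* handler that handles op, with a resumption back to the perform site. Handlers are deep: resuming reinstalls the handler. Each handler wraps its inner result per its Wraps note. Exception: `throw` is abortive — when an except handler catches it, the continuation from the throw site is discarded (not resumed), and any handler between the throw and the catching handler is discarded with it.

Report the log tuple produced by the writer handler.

Working:
tell(13) @ H1 ⇒ log+=13
ask @ H3 ⇒ 4
H0 returns (224, 7)
H1 returns ((224, 7), (13))
H2 returns ((224, 7), (13))
H3 returns ((224, 7), (13))
= ((224, 7), (13))

Answer: (13)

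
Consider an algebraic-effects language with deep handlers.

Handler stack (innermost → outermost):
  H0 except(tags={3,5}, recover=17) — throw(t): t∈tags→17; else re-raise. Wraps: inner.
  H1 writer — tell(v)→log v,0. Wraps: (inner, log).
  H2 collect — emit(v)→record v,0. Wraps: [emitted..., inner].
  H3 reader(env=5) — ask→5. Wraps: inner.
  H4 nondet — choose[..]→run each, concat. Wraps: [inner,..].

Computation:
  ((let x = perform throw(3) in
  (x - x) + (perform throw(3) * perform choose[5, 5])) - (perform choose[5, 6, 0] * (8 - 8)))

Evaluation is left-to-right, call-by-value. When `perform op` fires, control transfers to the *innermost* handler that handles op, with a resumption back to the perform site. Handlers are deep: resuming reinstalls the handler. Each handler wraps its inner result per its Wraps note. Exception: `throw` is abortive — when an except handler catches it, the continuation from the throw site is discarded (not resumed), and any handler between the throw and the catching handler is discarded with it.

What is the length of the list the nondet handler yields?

Answer: 1

Step-by-step:
throw(3) @ H0 caught ⇒ 17
H1 returns (17, ())
H2 returns [(17, ())]
H3 returns [(17, ())]
H4 returns [[(17, ())]]
= [[(17, ())]]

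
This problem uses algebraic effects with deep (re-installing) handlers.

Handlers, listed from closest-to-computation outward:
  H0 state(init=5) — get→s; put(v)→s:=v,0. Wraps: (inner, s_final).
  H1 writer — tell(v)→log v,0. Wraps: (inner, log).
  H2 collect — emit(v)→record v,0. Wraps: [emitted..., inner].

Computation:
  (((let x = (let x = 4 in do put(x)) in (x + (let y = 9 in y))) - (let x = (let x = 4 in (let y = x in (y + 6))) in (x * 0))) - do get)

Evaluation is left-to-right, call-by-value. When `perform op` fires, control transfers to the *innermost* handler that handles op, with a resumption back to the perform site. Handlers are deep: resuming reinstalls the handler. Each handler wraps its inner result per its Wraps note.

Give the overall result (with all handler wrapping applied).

Answer: [((5, 4), ())]

Step-by-step:
put(4) @ H0 ⇒ s:=4
get @ H0 ⇒ 4
H0 returns (5, 4)
H1 returns ((5, 4), ())
H2 returns [((5, 4), ())]
= [((5, 4), ())]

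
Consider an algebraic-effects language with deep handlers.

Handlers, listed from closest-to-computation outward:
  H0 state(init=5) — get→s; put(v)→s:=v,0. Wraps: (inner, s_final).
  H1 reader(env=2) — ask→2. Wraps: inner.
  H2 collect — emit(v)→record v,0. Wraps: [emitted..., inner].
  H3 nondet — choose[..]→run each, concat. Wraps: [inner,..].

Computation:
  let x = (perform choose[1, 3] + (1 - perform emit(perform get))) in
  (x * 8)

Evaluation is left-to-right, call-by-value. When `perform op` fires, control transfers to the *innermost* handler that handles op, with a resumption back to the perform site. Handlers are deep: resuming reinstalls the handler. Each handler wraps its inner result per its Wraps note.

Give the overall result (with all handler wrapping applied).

Answer: [[5, (16, 5)], [5, (32, 5)]]

Evaluation trace:
choose[1, 3] @ H3
  branch[0] choose=1:
    get @ H0 ⇒ 5
    emit(5) @ H2 ⇒ out+=5
    H0 returns (16, 5)
    H1 returns (16, 5)
    H2 returns [5, (16, 5)]
    H3 returns [[5, (16, 5)]]
  branch[1] choose=3:
    get @ H0 ⇒ 5
    emit(5) @ H2 ⇒ out+=5
    H0 returns (32, 5)
    H1 returns (32, 5)
    H2 returns [5, (32, 5)]
    H3 returns [[5, (32, 5)]]
= [[5, (16, 5)], [5, (32, 5)]]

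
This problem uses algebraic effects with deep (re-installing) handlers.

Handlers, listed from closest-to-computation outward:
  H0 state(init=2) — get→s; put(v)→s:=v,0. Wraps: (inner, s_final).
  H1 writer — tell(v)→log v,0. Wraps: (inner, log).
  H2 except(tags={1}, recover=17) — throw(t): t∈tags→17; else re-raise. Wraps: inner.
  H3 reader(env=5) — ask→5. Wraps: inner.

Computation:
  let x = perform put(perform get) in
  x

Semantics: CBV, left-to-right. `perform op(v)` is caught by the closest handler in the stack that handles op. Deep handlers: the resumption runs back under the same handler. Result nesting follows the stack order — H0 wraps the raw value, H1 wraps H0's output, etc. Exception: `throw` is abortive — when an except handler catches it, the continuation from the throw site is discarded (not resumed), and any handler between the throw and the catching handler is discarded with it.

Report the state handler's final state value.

Step-by-step:
get @ H0 ⇒ 2
put(2) @ H0 ⇒ s:=2
H0 returns (0, 2)
H1 returns ((0, 2), ())
H2 returns ((0, 2), ())
H3 returns ((0, 2), ())
= ((0, 2), ())

Answer: 2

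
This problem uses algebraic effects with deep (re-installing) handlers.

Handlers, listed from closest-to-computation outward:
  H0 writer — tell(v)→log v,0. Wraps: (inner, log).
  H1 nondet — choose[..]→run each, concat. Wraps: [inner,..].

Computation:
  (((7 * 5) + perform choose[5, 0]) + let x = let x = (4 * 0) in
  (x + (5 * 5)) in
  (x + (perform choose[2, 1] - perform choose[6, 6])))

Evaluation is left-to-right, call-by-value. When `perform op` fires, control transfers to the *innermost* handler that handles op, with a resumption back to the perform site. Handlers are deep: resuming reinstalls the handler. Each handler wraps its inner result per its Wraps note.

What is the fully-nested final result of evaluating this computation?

Answer: [(61, ()), (61, ()), (60, ()), (60, ()), (56, ()), (56, ()), (55, ()), (55, ())]

Step-by-step:
choose[5, 0] @ H1
  branch[0] choose=5:
    choose[2, 1] @ H1
      branch[0] choose=2:
        choose[6, 6] @ H1
          branch[0] choose=6:
            H0 returns (61, ())
            H1 returns [(61, ())]
          branch[1] choose=6:
            H0 returns (61, ())
            H1 returns [(61, ())]
      branch[1] choose=1:
        choose[6, 6] @ H1
          branch[0] choose=6:
            H0 returns (60, ())
            H1 returns [(60, ())]
          branch[1] choose=6:
            H0 returns (60, ())
            H1 returns [(60, ())]
  branch[1] choose=0:
    choose[2, 1] @ H1
      branch[0] choose=2:
        choose[6, 6] @ H1
          branch[0] choose=6:
            H0 returns (56, ())
            H1 returns [(56, ())]
          branch[1] choose=6:
            H0 returns (56, ())
            H1 returns [(56, ())]
      branch[1] choose=1:
        choose[6, 6] @ H1
          branch[0] choose=6:
            H0 returns (55, ())
            H1 returns [(55, ())]
          branch[1] choose=6:
            H0 returns (55, ())
            H1 returns [(55, ())]
= [(61, ()), (61, ()), (60, ()), (60, ()), (56, ()), (56, ()), (55, ()), (55, ())]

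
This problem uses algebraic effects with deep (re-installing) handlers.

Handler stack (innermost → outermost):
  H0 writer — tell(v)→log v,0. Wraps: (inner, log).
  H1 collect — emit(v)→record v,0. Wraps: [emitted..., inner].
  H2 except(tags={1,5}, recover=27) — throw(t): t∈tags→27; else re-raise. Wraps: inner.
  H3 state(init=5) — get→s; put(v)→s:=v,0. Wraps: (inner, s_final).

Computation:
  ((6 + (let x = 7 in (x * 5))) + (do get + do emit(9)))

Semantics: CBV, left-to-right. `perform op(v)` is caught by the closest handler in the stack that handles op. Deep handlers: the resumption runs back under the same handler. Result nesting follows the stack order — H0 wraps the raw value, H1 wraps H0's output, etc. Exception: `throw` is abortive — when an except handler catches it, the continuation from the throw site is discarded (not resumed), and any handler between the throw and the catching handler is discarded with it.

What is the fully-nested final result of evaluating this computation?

Working:
get @ H3 ⇒ 5
emit(9) @ H1 ⇒ out+=9
H0 returns (46, ())
H1 returns [9, (46, ())]
H2 returns [9, (46, ())]
H3 returns ([9, (46, ())], 5)
= ([9, (46, ())], 5)

Answer: ([9, (46, ())], 5)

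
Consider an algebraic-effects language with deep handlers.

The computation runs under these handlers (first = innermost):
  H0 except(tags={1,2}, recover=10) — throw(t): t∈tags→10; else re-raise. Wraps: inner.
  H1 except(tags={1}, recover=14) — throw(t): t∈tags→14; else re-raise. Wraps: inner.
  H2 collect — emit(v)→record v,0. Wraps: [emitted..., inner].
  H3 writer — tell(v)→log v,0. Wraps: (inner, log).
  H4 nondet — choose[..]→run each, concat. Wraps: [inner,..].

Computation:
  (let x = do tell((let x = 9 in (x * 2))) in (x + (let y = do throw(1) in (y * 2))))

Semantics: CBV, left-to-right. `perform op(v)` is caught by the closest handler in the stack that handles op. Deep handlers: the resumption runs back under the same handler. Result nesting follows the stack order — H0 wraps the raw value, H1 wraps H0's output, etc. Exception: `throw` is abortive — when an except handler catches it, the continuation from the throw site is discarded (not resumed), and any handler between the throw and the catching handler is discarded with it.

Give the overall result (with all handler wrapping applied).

Answer: [([10], (18))]

Evaluation trace:
tell(18) @ H3 ⇒ log+=18
throw(1) @ H0 caught ⇒ 10
H1 returns 10
H2 returns [10]
H3 returns ([10], (18))
H4 returns [([10], (18))]
= [([10], (18))]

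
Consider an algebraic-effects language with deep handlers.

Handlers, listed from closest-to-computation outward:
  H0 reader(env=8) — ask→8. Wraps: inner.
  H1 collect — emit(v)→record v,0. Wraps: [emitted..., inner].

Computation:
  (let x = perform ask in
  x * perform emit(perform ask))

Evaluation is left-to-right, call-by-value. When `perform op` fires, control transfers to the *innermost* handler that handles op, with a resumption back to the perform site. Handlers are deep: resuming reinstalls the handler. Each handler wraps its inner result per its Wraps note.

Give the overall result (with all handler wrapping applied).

Step-by-step:
ask @ H0 ⇒ 8
ask @ H0 ⇒ 8
emit(8) @ H1 ⇒ out+=8
H0 returns 0
H1 returns [8, 0]
= [8, 0]

Answer: [8, 0]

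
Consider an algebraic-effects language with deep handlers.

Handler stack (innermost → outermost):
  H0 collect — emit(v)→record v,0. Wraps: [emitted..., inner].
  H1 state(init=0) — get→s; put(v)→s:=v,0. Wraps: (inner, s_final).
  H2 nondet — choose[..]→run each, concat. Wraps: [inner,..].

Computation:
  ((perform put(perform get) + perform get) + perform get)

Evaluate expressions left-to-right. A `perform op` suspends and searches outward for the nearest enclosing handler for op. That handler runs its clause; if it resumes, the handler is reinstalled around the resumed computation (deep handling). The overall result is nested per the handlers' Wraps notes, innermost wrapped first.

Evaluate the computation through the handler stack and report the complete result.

Answer: [([0], 0)]

Step-by-step:
get @ H1 ⇒ 0
put(0) @ H1 ⇒ s:=0
get @ H1 ⇒ 0
get @ H1 ⇒ 0
H0 returns [0]
H1 returns ([0], 0)
H2 returns [([0], 0)]
= [([0], 0)]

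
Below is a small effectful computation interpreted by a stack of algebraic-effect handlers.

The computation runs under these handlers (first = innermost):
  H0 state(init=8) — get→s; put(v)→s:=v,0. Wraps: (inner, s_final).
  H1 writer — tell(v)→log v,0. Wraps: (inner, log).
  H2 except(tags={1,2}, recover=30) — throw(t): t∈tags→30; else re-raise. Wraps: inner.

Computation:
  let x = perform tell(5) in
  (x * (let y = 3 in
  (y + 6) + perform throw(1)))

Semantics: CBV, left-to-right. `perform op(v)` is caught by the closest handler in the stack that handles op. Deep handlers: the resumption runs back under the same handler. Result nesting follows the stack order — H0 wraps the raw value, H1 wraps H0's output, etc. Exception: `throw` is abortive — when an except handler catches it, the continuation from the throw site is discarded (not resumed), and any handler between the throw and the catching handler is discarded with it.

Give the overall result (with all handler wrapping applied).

Answer: 30

Step-by-step:
tell(5) @ H1 ⇒ log+=5
throw(1) @ H2 caught ⇒ 30
= 30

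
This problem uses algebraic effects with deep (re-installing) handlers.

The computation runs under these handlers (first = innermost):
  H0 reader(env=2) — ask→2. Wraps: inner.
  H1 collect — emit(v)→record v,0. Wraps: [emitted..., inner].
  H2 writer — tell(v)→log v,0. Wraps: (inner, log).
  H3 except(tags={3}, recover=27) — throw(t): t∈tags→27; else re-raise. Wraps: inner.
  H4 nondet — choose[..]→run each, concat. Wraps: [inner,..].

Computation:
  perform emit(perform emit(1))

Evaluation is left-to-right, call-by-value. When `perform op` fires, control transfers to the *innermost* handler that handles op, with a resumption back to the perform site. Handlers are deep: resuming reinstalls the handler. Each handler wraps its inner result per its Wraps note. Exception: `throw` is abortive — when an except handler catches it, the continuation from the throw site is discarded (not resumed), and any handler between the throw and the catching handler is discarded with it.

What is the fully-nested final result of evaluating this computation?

Evaluation trace:
emit(1) @ H1 ⇒ out+=1
emit(0) @ H1 ⇒ out+=0
H0 returns 0
H1 returns [1, 0, 0]
H2 returns ([1, 0, 0], ())
H3 returns ([1, 0, 0], ())
H4 returns [([1, 0, 0], ())]
= [([1, 0, 0], ())]

Answer: [([1, 0, 0], ())]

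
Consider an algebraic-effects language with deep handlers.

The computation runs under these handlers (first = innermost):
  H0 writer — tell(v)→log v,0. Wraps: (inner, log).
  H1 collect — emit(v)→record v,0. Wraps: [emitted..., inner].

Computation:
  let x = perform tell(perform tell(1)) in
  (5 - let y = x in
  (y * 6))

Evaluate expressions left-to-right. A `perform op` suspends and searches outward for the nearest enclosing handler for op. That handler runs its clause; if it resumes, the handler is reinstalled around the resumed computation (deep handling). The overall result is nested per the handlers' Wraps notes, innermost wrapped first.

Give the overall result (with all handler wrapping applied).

Answer: [(5, (1, 0))]

Step-by-step:
tell(1) @ H0 ⇒ log+=1
tell(0) @ H0 ⇒ log+=0
H0 returns (5, (1, 0))
H1 returns [(5, (1, 0))]
= [(5, (1, 0))]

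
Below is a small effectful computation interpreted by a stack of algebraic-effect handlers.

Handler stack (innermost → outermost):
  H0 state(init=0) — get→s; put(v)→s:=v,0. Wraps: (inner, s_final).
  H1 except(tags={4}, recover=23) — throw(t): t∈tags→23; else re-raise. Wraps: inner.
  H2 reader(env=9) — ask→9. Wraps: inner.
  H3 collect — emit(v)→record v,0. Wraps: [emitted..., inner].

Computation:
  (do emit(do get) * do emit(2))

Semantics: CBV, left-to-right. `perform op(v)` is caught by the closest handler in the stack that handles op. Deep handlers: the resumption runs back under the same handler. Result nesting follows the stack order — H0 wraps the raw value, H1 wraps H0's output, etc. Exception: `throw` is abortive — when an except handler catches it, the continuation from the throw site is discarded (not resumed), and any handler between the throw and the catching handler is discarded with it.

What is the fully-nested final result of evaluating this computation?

Answer: [0, 2, (0, 0)]

Evaluation trace:
get @ H0 ⇒ 0
emit(0) @ H3 ⇒ out+=0
emit(2) @ H3 ⇒ out+=2
H0 returns (0, 0)
H1 returns (0, 0)
H2 returns (0, 0)
H3 returns [0, 2, (0, 0)]
= [0, 2, (0, 0)]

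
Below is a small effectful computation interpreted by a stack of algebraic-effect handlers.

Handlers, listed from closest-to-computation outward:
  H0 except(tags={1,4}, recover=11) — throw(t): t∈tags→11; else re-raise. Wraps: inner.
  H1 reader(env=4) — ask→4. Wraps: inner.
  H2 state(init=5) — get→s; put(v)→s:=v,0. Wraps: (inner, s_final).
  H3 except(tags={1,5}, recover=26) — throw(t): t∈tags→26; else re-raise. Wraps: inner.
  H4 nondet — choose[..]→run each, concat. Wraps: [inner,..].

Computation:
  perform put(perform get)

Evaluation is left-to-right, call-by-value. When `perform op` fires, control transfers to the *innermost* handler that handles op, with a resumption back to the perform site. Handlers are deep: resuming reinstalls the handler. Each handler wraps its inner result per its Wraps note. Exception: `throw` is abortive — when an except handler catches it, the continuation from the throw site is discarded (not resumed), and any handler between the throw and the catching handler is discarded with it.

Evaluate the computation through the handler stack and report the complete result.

Step-by-step:
get @ H2 ⇒ 5
put(5) @ H2 ⇒ s:=5
H0 returns 0
H1 returns 0
H2 returns (0, 5)
H3 returns (0, 5)
H4 returns [(0, 5)]
= [(0, 5)]

Answer: [(0, 5)]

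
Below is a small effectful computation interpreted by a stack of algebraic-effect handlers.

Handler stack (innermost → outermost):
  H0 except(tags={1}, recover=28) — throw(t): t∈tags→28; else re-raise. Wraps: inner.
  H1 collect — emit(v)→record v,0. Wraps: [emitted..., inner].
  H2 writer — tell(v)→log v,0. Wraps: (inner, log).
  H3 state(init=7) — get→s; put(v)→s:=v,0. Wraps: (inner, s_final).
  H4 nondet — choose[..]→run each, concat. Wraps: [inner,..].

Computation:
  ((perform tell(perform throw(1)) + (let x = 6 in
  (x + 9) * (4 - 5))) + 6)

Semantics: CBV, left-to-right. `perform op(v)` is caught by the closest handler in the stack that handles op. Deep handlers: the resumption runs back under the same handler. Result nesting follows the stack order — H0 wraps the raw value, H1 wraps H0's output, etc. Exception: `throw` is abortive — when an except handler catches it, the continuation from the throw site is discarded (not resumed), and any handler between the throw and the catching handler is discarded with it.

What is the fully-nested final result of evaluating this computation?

Evaluation trace:
throw(1) @ H0 caught ⇒ 28
H1 returns [28]
H2 returns ([28], ())
H3 returns (([28], ()), 7)
H4 returns [(([28], ()), 7)]
= [(([28], ()), 7)]

Answer: [(([28], ()), 7)]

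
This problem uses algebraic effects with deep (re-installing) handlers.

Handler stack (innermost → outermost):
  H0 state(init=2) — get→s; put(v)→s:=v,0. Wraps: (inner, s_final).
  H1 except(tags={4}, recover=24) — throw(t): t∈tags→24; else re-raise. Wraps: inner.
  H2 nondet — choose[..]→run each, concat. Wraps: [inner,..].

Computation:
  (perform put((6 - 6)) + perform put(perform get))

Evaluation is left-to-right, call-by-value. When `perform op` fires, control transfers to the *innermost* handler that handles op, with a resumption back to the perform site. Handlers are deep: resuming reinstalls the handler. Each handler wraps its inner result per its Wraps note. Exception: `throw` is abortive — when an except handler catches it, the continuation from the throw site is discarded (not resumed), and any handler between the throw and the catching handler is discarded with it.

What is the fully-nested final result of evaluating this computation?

Answer: [(0, 0)]

Evaluation trace:
put(0) @ H0 ⇒ s:=0
get @ H0 ⇒ 0
put(0) @ H0 ⇒ s:=0
H0 returns (0, 0)
H1 returns (0, 0)
H2 returns [(0, 0)]
= [(0, 0)]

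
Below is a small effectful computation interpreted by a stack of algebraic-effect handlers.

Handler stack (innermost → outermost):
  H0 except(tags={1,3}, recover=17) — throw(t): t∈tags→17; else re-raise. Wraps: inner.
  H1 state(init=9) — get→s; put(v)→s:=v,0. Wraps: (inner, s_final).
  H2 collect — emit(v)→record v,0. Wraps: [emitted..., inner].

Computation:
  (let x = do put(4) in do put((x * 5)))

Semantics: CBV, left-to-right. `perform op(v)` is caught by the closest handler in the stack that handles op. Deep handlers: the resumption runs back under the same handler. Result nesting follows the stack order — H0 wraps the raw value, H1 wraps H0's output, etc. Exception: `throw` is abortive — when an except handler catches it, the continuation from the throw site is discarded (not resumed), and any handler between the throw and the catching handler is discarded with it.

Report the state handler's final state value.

Answer: 0

Working:
put(4) @ H1 ⇒ s:=4
put(0) @ H1 ⇒ s:=0
H0 returns 0
H1 returns (0, 0)
H2 returns [(0, 0)]
= [(0, 0)]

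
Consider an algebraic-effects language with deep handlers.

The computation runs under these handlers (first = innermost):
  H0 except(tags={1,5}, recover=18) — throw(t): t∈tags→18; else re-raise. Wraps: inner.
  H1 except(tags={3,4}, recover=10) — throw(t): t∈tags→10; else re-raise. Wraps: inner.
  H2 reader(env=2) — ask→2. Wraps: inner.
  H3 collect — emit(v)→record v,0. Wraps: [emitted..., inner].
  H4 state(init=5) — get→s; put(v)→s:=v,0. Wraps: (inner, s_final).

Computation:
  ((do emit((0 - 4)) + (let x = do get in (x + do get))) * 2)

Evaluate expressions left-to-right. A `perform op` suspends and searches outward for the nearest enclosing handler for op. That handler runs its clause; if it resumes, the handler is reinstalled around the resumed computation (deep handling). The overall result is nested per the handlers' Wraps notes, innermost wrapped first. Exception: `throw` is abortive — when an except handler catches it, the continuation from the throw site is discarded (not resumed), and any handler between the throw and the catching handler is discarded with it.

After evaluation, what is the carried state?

Step-by-step:
emit(-4) @ H3 ⇒ out+=-4
get @ H4 ⇒ 5
get @ H4 ⇒ 5
H0 returns 20
H1 returns 20
H2 returns 20
H3 returns [-4, 20]
H4 returns ([-4, 20], 5)
= ([-4, 20], 5)

Answer: 5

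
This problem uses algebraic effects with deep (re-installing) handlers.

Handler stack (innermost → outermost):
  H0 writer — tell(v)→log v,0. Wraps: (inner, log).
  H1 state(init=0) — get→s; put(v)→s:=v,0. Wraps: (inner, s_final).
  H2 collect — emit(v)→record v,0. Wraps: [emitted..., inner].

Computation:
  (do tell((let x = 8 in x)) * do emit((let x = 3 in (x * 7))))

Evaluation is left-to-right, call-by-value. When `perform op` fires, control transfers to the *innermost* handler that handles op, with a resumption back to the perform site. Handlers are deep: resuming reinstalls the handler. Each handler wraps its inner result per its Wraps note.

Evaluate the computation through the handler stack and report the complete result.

Answer: [21, ((0, (8)), 0)]

Working:
tell(8) @ H0 ⇒ log+=8
emit(21) @ H2 ⇒ out+=21
H0 returns (0, (8))
H1 returns ((0, (8)), 0)
H2 returns [21, ((0, (8)), 0)]
= [21, ((0, (8)), 0)]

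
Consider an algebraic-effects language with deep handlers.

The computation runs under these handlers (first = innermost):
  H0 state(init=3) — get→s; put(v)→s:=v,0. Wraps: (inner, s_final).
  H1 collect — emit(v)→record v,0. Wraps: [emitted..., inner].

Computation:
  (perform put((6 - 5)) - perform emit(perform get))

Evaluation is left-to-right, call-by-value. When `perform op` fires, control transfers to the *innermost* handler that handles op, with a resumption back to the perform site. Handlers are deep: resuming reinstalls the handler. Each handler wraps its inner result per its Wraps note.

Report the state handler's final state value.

Evaluation trace:
put(1) @ H0 ⇒ s:=1
get @ H0 ⇒ 1
emit(1) @ H1 ⇒ out+=1
H0 returns (0, 1)
H1 returns [1, (0, 1)]
= [1, (0, 1)]

Answer: 1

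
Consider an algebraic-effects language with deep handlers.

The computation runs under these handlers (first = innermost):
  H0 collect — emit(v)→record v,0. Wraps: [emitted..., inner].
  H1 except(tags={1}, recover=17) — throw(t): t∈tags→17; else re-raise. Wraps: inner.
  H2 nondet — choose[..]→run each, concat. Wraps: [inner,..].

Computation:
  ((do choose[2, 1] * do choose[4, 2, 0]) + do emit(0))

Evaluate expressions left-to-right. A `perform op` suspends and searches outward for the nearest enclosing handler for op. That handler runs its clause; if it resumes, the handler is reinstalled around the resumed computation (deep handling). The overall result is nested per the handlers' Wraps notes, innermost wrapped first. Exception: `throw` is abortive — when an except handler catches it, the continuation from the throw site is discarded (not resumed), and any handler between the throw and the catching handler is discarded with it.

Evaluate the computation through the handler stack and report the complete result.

Answer: [[0, 8], [0, 4], [0, 0], [0, 4], [0, 2], [0, 0]]

Evaluation trace:
choose[2, 1] @ H2
  branch[0] choose=2:
    choose[4, 2, 0] @ H2
      branch[0] choose=4:
        emit(0) @ H0 ⇒ out+=0
        H0 returns [0, 8]
        H1 returns [0, 8]
        H2 returns [[0, 8]]
      branch[1] choose=2:
        emit(0) @ H0 ⇒ out+=0
        H0 returns [0, 4]
        H1 returns [0, 4]
        H2 returns [[0, 4]]
      branch[2] choose=0:
        emit(0) @ H0 ⇒ out+=0
        H0 returns [0, 0]
        H1 returns [0, 0]
        H2 returns [[0, 0]]
  branch[1] choose=1:
    choose[4, 2, 0] @ H2
      branch[0] choose=4:
        emit(0) @ H0 ⇒ out+=0
        H0 returns [0, 4]
        H1 returns [0, 4]
        H2 returns [[0, 4]]
      branch[1] choose=2:
        emit(0) @ H0 ⇒ out+=0
        H0 returns [0, 2]
        H1 returns [0, 2]
        H2 returns [[0, 2]]
      branch[2] choose=0:
        emit(0) @ H0 ⇒ out+=0
        H0 returns [0, 0]
        H1 returns [0, 0]
        H2 returns [[0, 0]]
= [[0, 8], [0, 4], [0, 0], [0, 4], [0, 2], [0, 0]]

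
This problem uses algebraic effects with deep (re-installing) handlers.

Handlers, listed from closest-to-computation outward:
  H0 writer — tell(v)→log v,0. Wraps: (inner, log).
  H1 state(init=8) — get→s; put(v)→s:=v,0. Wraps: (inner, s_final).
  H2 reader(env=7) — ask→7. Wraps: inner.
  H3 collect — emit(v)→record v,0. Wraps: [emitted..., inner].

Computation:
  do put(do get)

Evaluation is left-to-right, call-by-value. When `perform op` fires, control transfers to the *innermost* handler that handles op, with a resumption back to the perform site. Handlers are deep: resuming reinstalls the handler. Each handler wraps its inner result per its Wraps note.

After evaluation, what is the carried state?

Step-by-step:
get @ H1 ⇒ 8
put(8) @ H1 ⇒ s:=8
H0 returns (0, ())
H1 returns ((0, ()), 8)
H2 returns ((0, ()), 8)
H3 returns [((0, ()), 8)]
= [((0, ()), 8)]

Answer: 8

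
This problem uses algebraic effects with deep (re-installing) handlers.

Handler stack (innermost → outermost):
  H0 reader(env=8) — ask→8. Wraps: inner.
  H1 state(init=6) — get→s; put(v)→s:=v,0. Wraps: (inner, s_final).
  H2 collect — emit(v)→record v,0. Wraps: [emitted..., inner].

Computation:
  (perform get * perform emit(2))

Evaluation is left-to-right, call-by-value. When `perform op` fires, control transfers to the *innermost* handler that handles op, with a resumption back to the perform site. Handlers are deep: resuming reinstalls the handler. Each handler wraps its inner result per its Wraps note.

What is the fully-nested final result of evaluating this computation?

Answer: [2, (0, 6)]

Evaluation trace:
get @ H1 ⇒ 6
emit(2) @ H2 ⇒ out+=2
H0 returns 0
H1 returns (0, 6)
H2 returns [2, (0, 6)]
= [2, (0, 6)]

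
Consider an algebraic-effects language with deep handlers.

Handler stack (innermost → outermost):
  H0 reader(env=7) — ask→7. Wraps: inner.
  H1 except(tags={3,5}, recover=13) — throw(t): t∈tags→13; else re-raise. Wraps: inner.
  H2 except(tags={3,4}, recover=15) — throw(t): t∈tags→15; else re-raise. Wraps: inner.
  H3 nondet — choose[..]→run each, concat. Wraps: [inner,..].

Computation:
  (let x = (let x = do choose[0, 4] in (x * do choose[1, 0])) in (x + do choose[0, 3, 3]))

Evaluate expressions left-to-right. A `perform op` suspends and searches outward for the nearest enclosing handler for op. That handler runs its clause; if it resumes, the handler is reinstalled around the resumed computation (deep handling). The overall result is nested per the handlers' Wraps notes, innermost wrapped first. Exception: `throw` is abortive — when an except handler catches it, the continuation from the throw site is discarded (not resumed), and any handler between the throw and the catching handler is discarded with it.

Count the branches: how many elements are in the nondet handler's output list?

Step-by-step:
choose[0, 4] @ H3
  branch[0] choose=0:
    choose[1, 0] @ H3
      branch[0] choose=1:
        choose[0, 3, 3] @ H3
          branch[0] choose=0:
            H0 returns 0
            H1 returns 0
            H2 returns 0
            H3 returns [0]
          branch[1] choose=3:
            H0 returns 3
            H1 returns 3
            H2 returns 3
            H3 returns [3]
          branch[2] choose=3:
            H0 returns 3
            H1 returns 3
            H2 returns 3
            H3 returns [3]
      branch[1] choose=0:
        choose[0, 3, 3] @ H3
          branch[0] choose=0:
            H0 returns 0
            H1 returns 0
            H2 returns 0
            H3 returns [0]
          branch[1] choose=3:
            H0 returns 3
            H1 returns 3
            H2 returns 3
            H3 returns [3]
          branch[2] choose=3:
            H0 returns 3
            H1 returns 3
            H2 returns 3
            H3 returns [3]
  branch[1] choose=4:
    choose[1, 0] @ H3
      branch[0] choose=1:
        choose[0, 3, 3] @ H3
          branch[0] choose=0:
            H0 returns 4
            H1 returns 4
            H2 returns 4
            H3 returns [4]
          branch[1] choose=3:
            H0 returns 7
            H1 returns 7
            H2 returns 7
            H3 returns [7]
          branch[2] choose=3:
            H0 returns 7
            H1 returns 7
            H2 returns 7
            H3 returns [7]
      branch[1] choose=0:
        choose[0, 3, 3] @ H3
          branch[0] choose=0:
            H0 returns 0
            H1 returns 0
            H2 returns 0
            H3 returns [0]
          branch[1] choose=3:
            H0 returns 3
            H1 returns 3
            H2 returns 3
            H3 returns [3]
          branch[2] choose=3:
            H0 returns 3
            H1 returns 3
            H2 returns 3
            H3 returns [3]
= [0, 3, 3, 0, 3, 3, 4, 7, 7, 0, 3, 3]

Answer: 12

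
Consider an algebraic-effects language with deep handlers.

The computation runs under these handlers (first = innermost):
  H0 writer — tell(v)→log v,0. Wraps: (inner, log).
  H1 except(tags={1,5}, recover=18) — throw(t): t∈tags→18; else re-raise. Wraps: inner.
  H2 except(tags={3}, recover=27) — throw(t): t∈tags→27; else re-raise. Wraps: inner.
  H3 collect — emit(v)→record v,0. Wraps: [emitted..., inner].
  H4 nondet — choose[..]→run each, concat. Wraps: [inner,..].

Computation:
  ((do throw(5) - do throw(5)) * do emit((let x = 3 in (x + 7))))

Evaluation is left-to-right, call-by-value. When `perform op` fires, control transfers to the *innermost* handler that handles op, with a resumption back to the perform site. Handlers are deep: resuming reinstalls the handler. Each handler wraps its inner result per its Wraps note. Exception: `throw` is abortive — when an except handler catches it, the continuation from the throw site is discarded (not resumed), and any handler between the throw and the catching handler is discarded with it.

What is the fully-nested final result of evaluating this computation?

Answer: [[18]]

Evaluation trace:
throw(5) @ H1 caught ⇒ 18
H2 returns 18
H3 returns [18]
H4 returns [[18]]
= [[18]]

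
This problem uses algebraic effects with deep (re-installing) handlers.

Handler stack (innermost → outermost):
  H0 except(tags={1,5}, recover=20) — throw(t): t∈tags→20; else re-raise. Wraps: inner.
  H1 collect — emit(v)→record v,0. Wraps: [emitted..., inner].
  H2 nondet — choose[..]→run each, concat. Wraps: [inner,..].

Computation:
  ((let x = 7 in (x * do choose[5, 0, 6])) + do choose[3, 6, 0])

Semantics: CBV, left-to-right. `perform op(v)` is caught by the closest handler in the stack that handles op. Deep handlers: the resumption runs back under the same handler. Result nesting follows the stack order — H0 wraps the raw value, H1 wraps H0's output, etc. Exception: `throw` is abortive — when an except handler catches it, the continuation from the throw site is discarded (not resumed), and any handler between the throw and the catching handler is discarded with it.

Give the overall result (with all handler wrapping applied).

Step-by-step:
choose[5, 0, 6] @ H2
  branch[0] choose=5:
    choose[3, 6, 0] @ H2
      branch[0] choose=3:
        H0 returns 38
        H1 returns [38]
        H2 returns [[38]]
      branch[1] choose=6:
        H0 returns 41
        H1 returns [41]
        H2 returns [[41]]
      branch[2] choose=0:
        H0 returns 35
        H1 returns [35]
        H2 returns [[35]]
  branch[1] choose=0:
    choose[3, 6, 0] @ H2
      branch[0] choose=3:
        H0 returns 3
        H1 returns [3]
        H2 returns [[3]]
      branch[1] choose=6:
        H0 returns 6
        H1 returns [6]
        H2 returns [[6]]
      branch[2] choose=0:
        H0 returns 0
        H1 returns [0]
        H2 returns [[0]]
  branch[2] choose=6:
    choose[3, 6, 0] @ H2
      branch[0] choose=3:
        H0 returns 45
        H1 returns [45]
        H2 returns [[45]]
      branch[1] choose=6:
        H0 returns 48
        H1 returns [48]
        H2 returns [[48]]
      branch[2] choose=0:
        H0 returns 42
        H1 returns [42]
        H2 returns [[42]]
= [[38], [41], [35], [3], [6], [0], [45], [48], [42]]

Answer: [[38], [41], [35], [3], [6], [0], [45], [48], [42]]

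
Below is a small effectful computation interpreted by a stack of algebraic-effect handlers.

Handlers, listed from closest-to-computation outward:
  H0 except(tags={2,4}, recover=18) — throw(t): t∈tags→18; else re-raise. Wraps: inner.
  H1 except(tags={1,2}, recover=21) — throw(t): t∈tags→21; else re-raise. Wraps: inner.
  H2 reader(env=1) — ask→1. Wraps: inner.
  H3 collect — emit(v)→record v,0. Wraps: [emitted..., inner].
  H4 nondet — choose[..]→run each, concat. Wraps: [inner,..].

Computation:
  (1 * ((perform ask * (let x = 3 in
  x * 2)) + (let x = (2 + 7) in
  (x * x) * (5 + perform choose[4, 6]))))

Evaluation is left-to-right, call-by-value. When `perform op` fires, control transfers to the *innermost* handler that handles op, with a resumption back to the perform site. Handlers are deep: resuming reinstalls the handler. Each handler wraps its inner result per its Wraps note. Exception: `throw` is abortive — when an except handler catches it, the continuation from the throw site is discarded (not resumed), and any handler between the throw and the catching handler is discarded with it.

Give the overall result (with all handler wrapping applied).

Answer: [[735], [897]]

Evaluation trace:
ask @ H2 ⇒ 1
choose[4, 6] @ H4
  branch[0] choose=4:
    H0 returns 735
    H1 returns 735
    H2 returns 735
    H3 returns [735]
    H4 returns [[735]]
  branch[1] choose=6:
    H0 returns 897
    H1 returns 897
    H2 returns 897
    H3 returns [897]
    H4 returns [[897]]
= [[735], [897]]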